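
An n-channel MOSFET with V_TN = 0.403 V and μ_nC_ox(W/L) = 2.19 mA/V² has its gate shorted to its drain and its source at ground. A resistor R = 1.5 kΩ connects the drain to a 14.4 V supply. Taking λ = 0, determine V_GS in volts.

V_GS = 3.03 V

With gate tied to drain, V_GS = V_DS ≥ V_GS − V_TN, so the device is in saturation.
KCL at the drain: ½ k_n (V_GS − V_TN)² = (V_DD − V_GS)/R.
Let x = V_GS − 0.403. Then 1.64 x² + x − 14 = 0, giving x = 2.63 V (positive root), so V_GS = 3.03 V.
I_D = (V_DD − V_GS)/R = (14.4 − 3.03) / 1.5 = 7.58 mA.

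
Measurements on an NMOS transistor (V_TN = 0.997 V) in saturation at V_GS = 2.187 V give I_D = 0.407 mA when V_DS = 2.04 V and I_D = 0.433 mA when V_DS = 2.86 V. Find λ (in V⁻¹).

With V_GS fixed, I_D ∝ (1 + λ V_DS) in saturation, so I_D2/I_D1 = (1 + λ V_DS2)/(1 + λ V_DS1).
0.433/0.407 = 1.064 = (1 + 2.86 λ)/(1 + 2.04 λ).
Solving: λ (I_D1 V_DS2 − I_D2 V_DS1) = I_D2 − I_D1, so λ = (0.433 − 0.407) / (0.407 × 2.86 − 0.433 × 2.04) = 0.026 / 0.281 = 0.0926 V⁻¹.

λ = 0.0926 V⁻¹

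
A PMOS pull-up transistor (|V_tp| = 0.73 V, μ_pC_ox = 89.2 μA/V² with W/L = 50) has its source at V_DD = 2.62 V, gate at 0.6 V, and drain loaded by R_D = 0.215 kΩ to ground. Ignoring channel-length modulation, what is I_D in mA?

V_SG = V_DD − V_G = 2.62 − 0.6 = 2.02 V, so V_ov = 2.02 − 0.73 = 1.29 V.
k_p = μ_pC_ox · (W/L) = 4.46 mA/V².
Assume saturation: I_D = ½ k_p V_ov² = 0.5 × 4.46 × 1.29² = 3.71 mA, giving V_SD = V_DD − I_D R_D = 2.62 − 3.71 × 0.215 = 1.82 V.
V_SD = 1.82 V ≥ V_ov = 1.29 V, confirming saturation.

I_D = 3.71 mA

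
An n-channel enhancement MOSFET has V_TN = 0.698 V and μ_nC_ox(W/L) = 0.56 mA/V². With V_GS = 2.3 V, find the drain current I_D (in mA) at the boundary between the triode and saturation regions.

At the boundary V_DS = V_ov = V_GS − V_TN = 2.3 − 0.698 = 1.6 V.
I_D = ½ k_n V_ov² = 0.5 × 0.56 × 1.6² = 0.719 mA.

I_D = 0.719 mA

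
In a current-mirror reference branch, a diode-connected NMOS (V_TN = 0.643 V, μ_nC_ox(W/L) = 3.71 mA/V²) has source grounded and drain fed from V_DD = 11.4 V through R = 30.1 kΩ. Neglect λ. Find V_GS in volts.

With gate tied to drain, V_GS = V_DS ≥ V_GS − V_TN, so the device is in saturation.
KCL at the drain: ½ k_n (V_GS − V_TN)² = (V_DD − V_GS)/R.
Let x = V_GS − 0.643. Then 55.8 x² + x − 10.76 = 0, giving x = 0.43 V (positive root), so V_GS = 1.07 V.
I_D = (V_DD − V_GS)/R = (11.4 − 1.07) / 30.1 = 0.343 mA.

V_GS = 1.07 V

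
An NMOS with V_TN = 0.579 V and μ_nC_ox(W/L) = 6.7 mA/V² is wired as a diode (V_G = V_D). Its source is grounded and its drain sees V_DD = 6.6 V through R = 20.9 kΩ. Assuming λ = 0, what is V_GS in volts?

With gate tied to drain, V_GS = V_DS ≥ V_GS − V_TN, so the device is in saturation.
KCL at the drain: ½ k_n (V_GS − V_TN)² = (V_DD − V_GS)/R.
Let x = V_GS − 0.579. Then 70 x² + x − 6.021 = 0, giving x = 0.286 V (positive root), so V_GS = 0.865 V.
I_D = (V_DD − V_GS)/R = (6.6 − 0.865) / 20.9 = 0.274 mA.

V_GS = 0.865 V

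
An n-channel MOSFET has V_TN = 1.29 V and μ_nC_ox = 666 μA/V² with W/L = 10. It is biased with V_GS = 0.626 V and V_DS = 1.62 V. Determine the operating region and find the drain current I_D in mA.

Cutoff; I_D = 0 mA

V_GS = 0.626 V < V_TN = 1.29 V, so the transistor is in cutoff.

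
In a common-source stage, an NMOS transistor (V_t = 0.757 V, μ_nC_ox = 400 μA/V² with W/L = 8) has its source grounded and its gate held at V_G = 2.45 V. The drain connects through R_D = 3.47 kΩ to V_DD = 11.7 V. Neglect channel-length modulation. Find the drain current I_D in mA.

V_GS = V_G = 2.45 V, so V_ov = 2.45 − 0.757 = 1.69 V.
k_n = μ_nC_ox · (W/L) = 3.2 mA/V².
Assume saturation: I_D = ½ k_n V_ov² = 0.5 × 3.2 × 1.69² = 4.59 mA, giving V_DS = V_DD − I_D R_D = 11.7 − 4.59 × 3.47 = -4.21 V.
But -4.21 V < V_ov = 1.69 V, so the device is actually in triode.
In triode I_D = k_n[V_ov V_DS − ½ V_DS²] and I_D = (V_DD − V_DS)/R_D. Equating: 5.55 V_DS² − 19.8 V_DS + 11.7 = 0, giving V_DS = 0.748 V (the root below V_ov).
I_D = (11.7 − 0.748) / 3.47 = 3.16 mA.

I_D = 3.16 mA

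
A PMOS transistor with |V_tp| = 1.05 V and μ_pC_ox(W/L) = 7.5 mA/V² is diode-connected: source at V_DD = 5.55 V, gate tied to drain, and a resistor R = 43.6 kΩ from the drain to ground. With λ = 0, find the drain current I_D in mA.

I_D = 0.0995 mA

With gate tied to drain, V_SG = V_SD ≥ V_SG − |V_tp|, so the device is in saturation.
KCL at the drain: ½ k_p (V_SG − |V_tp|)² = (V_DD − V_SG)/R.
Let x = V_SG − 1.05. Then 164 x² + x − 4.5 = 0, giving x = 0.163 V (positive root), so V_SG = 1.21 V.
I_D = (V_DD − V_SG)/R = (5.55 − 1.21) / 43.6 = 0.0995 mA.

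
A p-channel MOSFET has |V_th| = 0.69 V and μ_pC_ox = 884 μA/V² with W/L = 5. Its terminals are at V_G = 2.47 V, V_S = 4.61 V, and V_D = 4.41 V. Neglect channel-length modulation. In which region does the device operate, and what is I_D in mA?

V_SG = V_S − V_G = 4.61 − 2.47 = 2.14 V; V_SD = V_S − V_D = 4.61 − 4.41 = 0.2 V.
k_p = μ_pC_ox · (W/L) = 4.42 mA/V².
V_ov = V_SG − |V_th| = 2.14 − 0.69 = 1.45 V.
Since V_SD = 0.2 V < V_ov = 1.45 V, the device is in the triode region.
I_D = k_p [V_ov · V_SD − ½ V_SD²] = 4.42 × [1.45 × 0.2 − 0.5 × 0.2²] = 1.19 mA.

Triode; I_D = 1.19 mA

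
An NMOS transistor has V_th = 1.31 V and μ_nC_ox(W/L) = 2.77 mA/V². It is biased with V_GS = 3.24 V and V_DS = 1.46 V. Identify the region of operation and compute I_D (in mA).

Triode; I_D = 4.85 mA

V_ov = V_GS − V_th = 3.24 − 1.31 = 1.93 V.
Since V_DS = 1.46 V < V_ov = 1.93 V, the device is in the triode region.
I_D = k_n [V_ov · V_DS − ½ V_DS²] = 2.77 × [1.93 × 1.46 − 0.5 × 1.46²] = 4.85 mA.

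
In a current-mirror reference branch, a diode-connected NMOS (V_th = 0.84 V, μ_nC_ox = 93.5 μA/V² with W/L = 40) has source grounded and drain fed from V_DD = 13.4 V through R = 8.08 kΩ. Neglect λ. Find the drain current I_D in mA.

I_D = 1.45 mA

With gate tied to drain, V_GS = V_DS ≥ V_GS − V_th, so the device is in saturation.
k_n = μ_nC_ox · (W/L) = 3.74 mA/V².
KCL at the drain: ½ k_n (V_GS − V_th)² = (V_DD − V_GS)/R.
Let x = V_GS − 0.84. Then 15.1 x² + x − 12.56 = 0, giving x = 0.879 V (positive root), so V_GS = 1.72 V.
I_D = (V_DD − V_GS)/R = (13.4 − 1.72) / 8.08 = 1.45 mA.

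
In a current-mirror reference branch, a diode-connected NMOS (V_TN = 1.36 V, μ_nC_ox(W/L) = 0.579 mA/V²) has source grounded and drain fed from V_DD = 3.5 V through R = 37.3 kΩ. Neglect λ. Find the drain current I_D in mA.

With gate tied to drain, V_GS = V_DS ≥ V_GS − V_TN, so the device is in saturation.
KCL at the drain: ½ k_n (V_GS − V_TN)² = (V_DD − V_GS)/R.
Let x = V_GS − 1.36. Then 10.8 x² + x − 2.14 = 0, giving x = 0.401 V (positive root), so V_GS = 1.76 V.
I_D = (V_DD − V_GS)/R = (3.5 − 1.76) / 37.3 = 0.0466 mA.

I_D = 0.0466 mA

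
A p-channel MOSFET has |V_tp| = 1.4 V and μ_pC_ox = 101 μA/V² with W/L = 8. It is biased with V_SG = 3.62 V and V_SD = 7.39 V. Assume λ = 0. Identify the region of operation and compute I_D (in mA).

k_p = μ_pC_ox · (W/L) = 0.808 mA/V².
V_ov = V_SG − |V_tp| = 3.62 − 1.4 = 2.22 V.
Since V_SD = 7.39 V ≥ V_ov = 2.22 V, the device is in saturation.
I_D = ½ k_p V_ov² = 0.5 × 0.808 × 2.22² = 1.99 mA.

Saturation; I_D = 1.99 mA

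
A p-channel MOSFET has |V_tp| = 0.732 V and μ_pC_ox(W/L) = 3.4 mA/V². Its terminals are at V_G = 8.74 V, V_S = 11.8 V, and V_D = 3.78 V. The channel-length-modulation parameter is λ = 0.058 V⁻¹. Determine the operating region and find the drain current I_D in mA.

V_SG = V_S − V_G = 11.8 − 8.74 = 3.06 V; V_SD = V_S − V_D = 11.8 − 3.78 = 8.02 V.
V_ov = V_SG − |V_tp| = 3.06 − 0.732 = 2.33 V.
Since V_SD = 8.02 V ≥ V_ov = 2.33 V, the device is in saturation.
I_D = ½ k_p V_ov² (1 + λ V_SD) = 0.5 × 3.4 × 2.33² × (1 + 0.058 × 8.02) = 13.5 mA.

Saturation; I_D = 13.5 mA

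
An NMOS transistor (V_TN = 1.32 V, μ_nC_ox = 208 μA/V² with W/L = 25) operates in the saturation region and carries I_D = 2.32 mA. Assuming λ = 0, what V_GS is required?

k_n = μ_nC_ox · (W/L) = 5.2 mA/V².
In saturation I_D = ½ k_n (V_GS − V_TN)², so V_GS − V_TN = √(2 I_D / k_n) = √(2 × 2.32 / 5.2) = 0.945 V.
V_GS = 1.32 + 0.945 = 2.26 V.

V_GS = 2.26 V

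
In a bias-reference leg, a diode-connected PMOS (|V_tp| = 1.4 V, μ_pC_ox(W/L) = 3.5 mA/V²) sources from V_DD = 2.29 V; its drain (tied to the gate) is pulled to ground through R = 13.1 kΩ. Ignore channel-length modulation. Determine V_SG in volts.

With gate tied to drain, V_SG = V_SD ≥ V_SG − |V_tp|, so the device is in saturation.
KCL at the drain: ½ k_p (V_SG − |V_tp|)² = (V_DD − V_SG)/R.
Let x = V_SG − 1.4. Then 22.9 x² + x − 0.89 = 0, giving x = 0.176 V (positive root), so V_SG = 1.58 V.
I_D = (V_DD − V_SG)/R = (2.29 − 1.58) / 13.1 = 0.0545 mA.

V_SG = 1.58 V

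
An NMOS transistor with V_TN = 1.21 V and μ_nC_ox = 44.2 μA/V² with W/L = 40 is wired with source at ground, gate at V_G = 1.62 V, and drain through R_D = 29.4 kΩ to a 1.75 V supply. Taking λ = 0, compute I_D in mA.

I_D = 0.0566 mA

V_GS = V_G = 1.62 V, so V_ov = 1.62 − 1.21 = 0.41 V.
k_n = μ_nC_ox · (W/L) = 1.768 mA/V².
Assume saturation: I_D = ½ k_n V_ov² = 0.5 × 1.768 × 0.41² = 0.149 mA, giving V_DS = V_DD − I_D R_D = 1.75 − 0.149 × 29.4 = -2.62 V.
But -2.62 V < V_ov = 0.41 V, so the device is actually in triode.
In triode I_D = k_n[V_ov V_DS − ½ V_DS²] and I_D = (V_DD − V_DS)/R_D. Equating: 26 V_DS² − 22.31 V_DS + 1.75 = 0, giving V_DS = 0.0873 V (the root below V_ov).
I_D = (1.75 − 0.0873) / 29.4 = 0.0566 mA.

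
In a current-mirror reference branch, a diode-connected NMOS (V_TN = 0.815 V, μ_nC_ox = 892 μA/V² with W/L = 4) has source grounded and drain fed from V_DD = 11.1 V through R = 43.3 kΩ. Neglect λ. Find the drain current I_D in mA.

I_D = 0.229 mA

With gate tied to drain, V_GS = V_DS ≥ V_GS − V_TN, so the device is in saturation.
k_n = μ_nC_ox · (W/L) = 3.568 mA/V².
KCL at the drain: ½ k_n (V_GS − V_TN)² = (V_DD − V_GS)/R.
Let x = V_GS − 0.815. Then 77.2 x² + x − 10.29 = 0, giving x = 0.358 V (positive root), so V_GS = 1.17 V.
I_D = (V_DD − V_GS)/R = (11.1 − 1.17) / 43.3 = 0.229 mA.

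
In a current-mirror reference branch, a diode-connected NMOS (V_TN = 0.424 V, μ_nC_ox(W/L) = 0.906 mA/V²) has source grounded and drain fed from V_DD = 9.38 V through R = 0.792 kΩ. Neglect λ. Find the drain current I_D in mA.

I_D = 6.52 mA

With gate tied to drain, V_GS = V_DS ≥ V_GS − V_TN, so the device is in saturation.
KCL at the drain: ½ k_n (V_GS − V_TN)² = (V_DD − V_GS)/R.
Let x = V_GS − 0.424. Then 0.359 x² + x − 8.956 = 0, giving x = 3.79 V (positive root), so V_GS = 4.22 V.
I_D = (V_DD − V_GS)/R = (9.38 − 4.22) / 0.792 = 6.52 mA.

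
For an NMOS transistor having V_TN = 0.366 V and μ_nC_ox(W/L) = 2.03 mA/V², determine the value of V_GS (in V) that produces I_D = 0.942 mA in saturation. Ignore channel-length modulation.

In saturation I_D = ½ k_n (V_GS − V_TN)², so V_GS − V_TN = √(2 I_D / k_n) = √(2 × 0.942 / 2.03) = 0.963 V.
V_GS = 0.366 + 0.963 = 1.33 V.

V_GS = 1.33 V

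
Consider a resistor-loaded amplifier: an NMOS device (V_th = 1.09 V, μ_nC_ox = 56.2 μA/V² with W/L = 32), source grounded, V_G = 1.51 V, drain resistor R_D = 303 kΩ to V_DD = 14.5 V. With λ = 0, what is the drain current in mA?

V_GS = V_G = 1.51 V, so V_ov = 1.51 − 1.09 = 0.42 V.
k_n = μ_nC_ox · (W/L) = 1.798 mA/V².
Assume saturation: I_D = ½ k_n V_ov² = 0.5 × 1.798 × 0.42² = 0.159 mA, giving V_DS = V_DD − I_D R_D = 14.5 − 0.159 × 303 = -33.6 V.
But -33.6 V < V_ov = 0.42 V, so the device is actually in triode.
In triode I_D = k_n[V_ov V_DS − ½ V_DS²] and I_D = (V_DD − V_DS)/R_D. Equating: 272 V_DS² − 229.9 V_DS + 14.5 = 0, giving V_DS = 0.0687 V (the root below V_ov).
I_D = (14.5 − 0.0687) / 303 = 0.0476 mA.

I_D = 0.0476 mA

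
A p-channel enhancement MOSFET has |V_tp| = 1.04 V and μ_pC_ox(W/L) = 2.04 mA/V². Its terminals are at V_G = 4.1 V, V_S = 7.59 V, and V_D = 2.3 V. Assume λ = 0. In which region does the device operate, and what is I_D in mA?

Saturation; I_D = 6.12 mA

V_SG = V_S − V_G = 7.59 − 4.1 = 3.49 V; V_SD = V_S − V_D = 7.59 − 2.3 = 5.29 V.
V_ov = V_SG − |V_tp| = 3.49 − 1.04 = 2.45 V.
Since V_SD = 5.29 V ≥ V_ov = 2.45 V, the device is in saturation.
I_D = ½ k_p V_ov² = 0.5 × 2.04 × 2.45² = 6.12 mA.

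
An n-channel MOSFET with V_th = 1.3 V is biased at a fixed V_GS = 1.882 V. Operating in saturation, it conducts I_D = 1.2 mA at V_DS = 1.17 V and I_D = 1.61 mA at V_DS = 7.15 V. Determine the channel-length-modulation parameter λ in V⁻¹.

λ = 0.0612 V⁻¹

With V_GS fixed, I_D ∝ (1 + λ V_DS) in saturation, so I_D2/I_D1 = (1 + λ V_DS2)/(1 + λ V_DS1).
1.61/1.2 = 1.342 = (1 + 7.15 λ)/(1 + 1.17 λ).
Solving: λ (I_D1 V_DS2 − I_D2 V_DS1) = I_D2 − I_D1, so λ = (1.61 − 1.2) / (1.2 × 7.15 − 1.61 × 1.17) = 0.41 / 6.7 = 0.0612 V⁻¹.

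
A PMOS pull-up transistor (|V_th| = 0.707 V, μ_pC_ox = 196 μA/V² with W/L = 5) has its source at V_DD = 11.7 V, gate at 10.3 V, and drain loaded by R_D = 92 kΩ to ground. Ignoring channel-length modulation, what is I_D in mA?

V_SG = V_DD − V_G = 11.7 − 10.3 = 1.4 V, so V_ov = 1.4 − 0.707 = 0.693 V.
k_p = μ_pC_ox · (W/L) = 0.98 mA/V².
Assume saturation: I_D = ½ k_p V_ov² = 0.5 × 0.98 × 0.693² = 0.235 mA, giving V_SD = V_DD − I_D R_D = 11.7 − 0.235 × 92 = -9.95 V.
But -9.95 V < V_ov = 0.693 V, so the device is actually in triode.
In triode I_D = k_p[V_ov V_SD − ½ V_SD²] and I_D = (V_DD − V_SD)/R_D. Equating: 45.1 V_SD² − 63.48 V_SD + 11.7 = 0, giving V_SD = 0.218 V (the root below V_ov).
I_D = (11.7 − 0.218) / 92 = 0.125 mA.

I_D = 0.125 mA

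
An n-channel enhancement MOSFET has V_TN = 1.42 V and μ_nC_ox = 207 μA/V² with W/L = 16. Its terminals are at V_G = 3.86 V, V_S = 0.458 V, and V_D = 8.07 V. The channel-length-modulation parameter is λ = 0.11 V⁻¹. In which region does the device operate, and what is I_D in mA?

Saturation; I_D = 12.0 mA

V_GS = V_G − V_S = 3.86 − 0.458 = 3.4 V; V_DS = V_D − V_S = 8.07 − 0.458 = 7.61 V.
k_n = μ_nC_ox · (W/L) = 3.312 mA/V².
V_ov = V_GS − V_TN = 3.4 − 1.42 = 1.98 V.
Since V_DS = 7.61 V ≥ V_ov = 1.98 V, the device is in saturation.
I_D = ½ k_n V_ov² (1 + λ V_DS) = 0.5 × 3.312 × 1.98² × (1 + 0.11 × 7.61) = 12 mA.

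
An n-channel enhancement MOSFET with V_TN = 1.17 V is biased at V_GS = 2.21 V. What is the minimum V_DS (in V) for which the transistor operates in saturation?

V_DS,sat = 1.04 V

The boundary between triode and saturation is V_DS = V_GS − V_TN = V_ov.
V_ov = 2.21 − 1.17 = 1.04 V.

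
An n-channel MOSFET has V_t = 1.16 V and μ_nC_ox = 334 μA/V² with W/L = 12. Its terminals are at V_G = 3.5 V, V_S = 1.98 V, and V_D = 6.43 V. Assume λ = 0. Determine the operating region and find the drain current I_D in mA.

V_GS = V_G − V_S = 3.5 − 1.98 = 1.52 V; V_DS = V_D − V_S = 6.43 − 1.98 = 4.45 V.
k_n = μ_nC_ox · (W/L) = 4.008 mA/V².
V_ov = V_GS − V_t = 1.52 − 1.16 = 0.36 V.
Since V_DS = 4.45 V ≥ V_ov = 0.36 V, the device is in saturation.
I_D = ½ k_n V_ov² = 0.5 × 4.008 × 0.36² = 0.26 mA.

Saturation; I_D = 0.260 mA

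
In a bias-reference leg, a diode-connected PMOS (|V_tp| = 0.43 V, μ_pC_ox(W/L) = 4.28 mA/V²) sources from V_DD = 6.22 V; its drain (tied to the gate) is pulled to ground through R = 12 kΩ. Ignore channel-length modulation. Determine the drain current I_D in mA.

With gate tied to drain, V_SG = V_SD ≥ V_SG − |V_tp|, so the device is in saturation.
KCL at the drain: ½ k_p (V_SG − |V_tp|)² = (V_DD − V_SG)/R.
Let x = V_SG − 0.43. Then 25.7 x² + x − 5.79 = 0, giving x = 0.456 V (positive root), so V_SG = 0.886 V.
I_D = (V_DD − V_SG)/R = (6.22 − 0.886) / 12 = 0.445 mA.

I_D = 0.445 mA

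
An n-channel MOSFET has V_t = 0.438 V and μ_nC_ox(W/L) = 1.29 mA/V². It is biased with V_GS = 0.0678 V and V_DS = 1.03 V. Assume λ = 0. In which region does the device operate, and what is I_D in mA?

V_GS = 0.0678 V < V_t = 0.438 V, so the transistor is in cutoff.

Cutoff; I_D = 0 mA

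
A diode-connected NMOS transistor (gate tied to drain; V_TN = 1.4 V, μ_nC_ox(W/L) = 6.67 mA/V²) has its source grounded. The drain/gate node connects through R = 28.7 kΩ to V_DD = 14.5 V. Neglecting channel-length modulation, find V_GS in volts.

V_GS = 1.76 V

With gate tied to drain, V_GS = V_DS ≥ V_GS − V_TN, so the device is in saturation.
KCL at the drain: ½ k_n (V_GS − V_TN)² = (V_DD − V_GS)/R.
Let x = V_GS − 1.4. Then 95.7 x² + x − 13.1 = 0, giving x = 0.365 V (positive root), so V_GS = 1.76 V.
I_D = (V_DD − V_GS)/R = (14.5 − 1.76) / 28.7 = 0.444 mA.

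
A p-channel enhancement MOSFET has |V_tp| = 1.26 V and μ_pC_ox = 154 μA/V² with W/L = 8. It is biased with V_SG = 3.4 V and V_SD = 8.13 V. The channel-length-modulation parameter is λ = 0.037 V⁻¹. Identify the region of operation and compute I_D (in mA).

k_p = μ_pC_ox · (W/L) = 1.232 mA/V².
V_ov = V_SG − |V_tp| = 3.4 − 1.26 = 2.14 V.
Since V_SD = 8.13 V ≥ V_ov = 2.14 V, the device is in saturation.
I_D = ½ k_p V_ov² (1 + λ V_SD) = 0.5 × 1.232 × 2.14² × (1 + 0.037 × 8.13) = 3.67 mA.

Saturation; I_D = 3.67 mA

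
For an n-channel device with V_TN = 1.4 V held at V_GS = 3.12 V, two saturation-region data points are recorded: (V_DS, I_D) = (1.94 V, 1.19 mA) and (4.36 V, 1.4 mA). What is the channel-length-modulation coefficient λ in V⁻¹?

With V_GS fixed, I_D ∝ (1 + λ V_DS) in saturation, so I_D2/I_D1 = (1 + λ V_DS2)/(1 + λ V_DS1).
1.4/1.19 = 1.176 = (1 + 4.36 λ)/(1 + 1.94 λ).
Solving: λ (I_D1 V_DS2 − I_D2 V_DS1) = I_D2 − I_D1, so λ = (1.4 − 1.19) / (1.19 × 4.36 − 1.4 × 1.94) = 0.21 / 2.47 = 0.0849 V⁻¹.

λ = 0.0849 V⁻¹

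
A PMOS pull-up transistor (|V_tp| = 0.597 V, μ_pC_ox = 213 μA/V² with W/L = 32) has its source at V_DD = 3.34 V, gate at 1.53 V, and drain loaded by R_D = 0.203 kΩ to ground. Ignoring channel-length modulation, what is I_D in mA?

V_SG = V_DD − V_G = 3.34 − 1.53 = 1.81 V, so V_ov = 1.81 − 0.597 = 1.21 V.
k_p = μ_pC_ox · (W/L) = 6.816 mA/V².
Assume saturation: I_D = ½ k_p V_ov² = 0.5 × 6.816 × 1.21² = 5.01 mA, giving V_SD = V_DD − I_D R_D = 3.34 − 5.01 × 0.203 = 2.32 V.
V_SD = 2.32 V ≥ V_ov = 1.21 V, confirming saturation.

I_D = 5.01 mA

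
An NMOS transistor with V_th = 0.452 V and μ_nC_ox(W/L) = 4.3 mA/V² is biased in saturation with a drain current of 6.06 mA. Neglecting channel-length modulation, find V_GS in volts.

V_GS = 2.13 V

In saturation I_D = ½ k_n (V_GS − V_th)², so V_GS − V_th = √(2 I_D / k_n) = √(2 × 6.06 / 4.3) = 1.68 V.
V_GS = 0.452 + 1.68 = 2.13 V.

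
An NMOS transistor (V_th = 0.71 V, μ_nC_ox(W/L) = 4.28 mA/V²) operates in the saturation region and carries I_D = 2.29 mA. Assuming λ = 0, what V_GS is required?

In saturation I_D = ½ k_n (V_GS − V_th)², so V_GS − V_th = √(2 I_D / k_n) = √(2 × 2.29 / 4.28) = 1.03 V.
V_GS = 0.71 + 1.03 = 1.74 V.

V_GS = 1.74 V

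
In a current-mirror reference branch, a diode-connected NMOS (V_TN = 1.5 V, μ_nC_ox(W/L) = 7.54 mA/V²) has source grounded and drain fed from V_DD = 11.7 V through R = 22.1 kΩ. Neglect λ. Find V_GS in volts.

V_GS = 1.84 V

With gate tied to drain, V_GS = V_DS ≥ V_GS − V_TN, so the device is in saturation.
KCL at the drain: ½ k_n (V_GS − V_TN)² = (V_DD − V_GS)/R.
Let x = V_GS − 1.5. Then 83.3 x² + x − 10.2 = 0, giving x = 0.344 V (positive root), so V_GS = 1.84 V.
I_D = (V_DD − V_GS)/R = (11.7 − 1.84) / 22.1 = 0.446 mA.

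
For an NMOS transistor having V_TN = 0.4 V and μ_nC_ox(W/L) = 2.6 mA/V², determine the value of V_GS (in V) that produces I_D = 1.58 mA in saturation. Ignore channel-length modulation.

V_GS = 1.50 V

In saturation I_D = ½ k_n (V_GS − V_TN)², so V_GS − V_TN = √(2 I_D / k_n) = √(2 × 1.58 / 2.6) = 1.1 V.
V_GS = 0.4 + 1.1 = 1.5 V.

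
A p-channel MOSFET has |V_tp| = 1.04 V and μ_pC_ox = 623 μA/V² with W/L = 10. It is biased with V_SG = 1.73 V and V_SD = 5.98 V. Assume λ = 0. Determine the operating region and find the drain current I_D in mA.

k_p = μ_pC_ox · (W/L) = 6.23 mA/V².
V_ov = V_SG − |V_tp| = 1.73 − 1.04 = 0.69 V.
Since V_SD = 5.98 V ≥ V_ov = 0.69 V, the device is in saturation.
I_D = ½ k_p V_ov² = 0.5 × 6.23 × 0.69² = 1.48 mA.

Saturation; I_D = 1.48 mA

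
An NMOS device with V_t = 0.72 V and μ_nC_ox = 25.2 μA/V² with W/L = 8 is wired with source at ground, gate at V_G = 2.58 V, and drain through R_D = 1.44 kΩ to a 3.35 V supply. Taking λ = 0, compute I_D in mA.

V_GS = V_G = 2.58 V, so V_ov = 2.58 − 0.72 = 1.86 V.
k_n = μ_nC_ox · (W/L) = 0.2016 mA/V².
Assume saturation: I_D = ½ k_n V_ov² = 0.5 × 0.2016 × 1.86² = 0.349 mA, giving V_DS = V_DD − I_D R_D = 3.35 − 0.349 × 1.44 = 2.85 V.
V_DS = 2.85 V ≥ V_ov = 1.86 V, confirming saturation.

I_D = 0.349 mA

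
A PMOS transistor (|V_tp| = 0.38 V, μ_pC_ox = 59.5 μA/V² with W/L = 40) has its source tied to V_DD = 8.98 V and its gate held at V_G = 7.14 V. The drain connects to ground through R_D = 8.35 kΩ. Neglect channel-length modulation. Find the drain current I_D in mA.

V_SG = V_DD − V_G = 8.98 − 7.14 = 1.84 V, so V_ov = 1.84 − 0.38 = 1.46 V.
k_p = μ_pC_ox · (W/L) = 2.38 mA/V².
Assume saturation: I_D = ½ k_p V_ov² = 0.5 × 2.38 × 1.46² = 2.54 mA, giving V_SD = V_DD − I_D R_D = 8.98 − 2.54 × 8.35 = -12.2 V.
But -12.2 V < V_ov = 1.46 V, so the device is actually in triode.
In triode I_D = k_p[V_ov V_SD − ½ V_SD²] and I_D = (V_DD − V_SD)/R_D. Equating: 9.94 V_SD² − 30.01 V_SD + 8.98 = 0, giving V_SD = 0.337 V (the root below V_ov).
I_D = (8.98 − 0.337) / 8.35 = 1.04 mA.

I_D = 1.04 mA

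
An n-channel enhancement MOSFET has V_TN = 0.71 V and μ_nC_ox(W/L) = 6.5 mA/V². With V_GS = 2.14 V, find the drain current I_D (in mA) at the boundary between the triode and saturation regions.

I_D = 6.65 mA

At the boundary V_DS = V_ov = V_GS − V_TN = 2.14 − 0.71 = 1.43 V.
I_D = ½ k_n V_ov² = 0.5 × 6.5 × 1.43² = 6.65 mA.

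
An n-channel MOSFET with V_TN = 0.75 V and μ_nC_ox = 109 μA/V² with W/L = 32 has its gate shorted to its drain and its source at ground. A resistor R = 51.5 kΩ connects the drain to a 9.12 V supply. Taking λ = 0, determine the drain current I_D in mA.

I_D = 0.157 mA

With gate tied to drain, V_GS = V_DS ≥ V_GS − V_TN, so the device is in saturation.
k_n = μ_nC_ox · (W/L) = 3.488 mA/V².
KCL at the drain: ½ k_n (V_GS − V_TN)² = (V_DD − V_GS)/R.
Let x = V_GS − 0.75. Then 89.8 x² + x − 8.37 = 0, giving x = 0.3 V (positive root), so V_GS = 1.05 V.
I_D = (V_DD − V_GS)/R = (9.12 − 1.05) / 51.5 = 0.157 mA.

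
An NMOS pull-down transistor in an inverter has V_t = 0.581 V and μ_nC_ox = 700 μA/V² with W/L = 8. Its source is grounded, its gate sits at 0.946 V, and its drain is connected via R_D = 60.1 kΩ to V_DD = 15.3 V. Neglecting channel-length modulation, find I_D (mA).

V_GS = V_G = 0.946 V, so V_ov = 0.946 − 0.581 = 0.365 V.
k_n = μ_nC_ox · (W/L) = 5.6 mA/V².
Assume saturation: I_D = ½ k_n V_ov² = 0.5 × 5.6 × 0.365² = 0.373 mA, giving V_DS = V_DD − I_D R_D = 15.3 − 0.373 × 60.1 = -7.12 V.
But -7.12 V < V_ov = 0.365 V, so the device is actually in triode.
In triode I_D = k_n[V_ov V_DS − ½ V_DS²] and I_D = (V_DD − V_DS)/R_D. Equating: 168 V_DS² − 123.8 V_DS + 15.3 = 0, giving V_DS = 0.157 V (the root below V_ov).
I_D = (15.3 − 0.157) / 60.1 = 0.252 mA.

I_D = 0.252 mA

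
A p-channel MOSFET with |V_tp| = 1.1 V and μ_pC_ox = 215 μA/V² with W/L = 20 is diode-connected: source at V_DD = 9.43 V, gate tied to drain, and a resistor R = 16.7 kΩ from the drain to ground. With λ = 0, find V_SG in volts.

V_SG = 1.57 V

With gate tied to drain, V_SG = V_SD ≥ V_SG − |V_tp|, so the device is in saturation.
k_p = μ_pC_ox · (W/L) = 4.3 mA/V².
KCL at the drain: ½ k_p (V_SG − |V_tp|)² = (V_DD − V_SG)/R.
Let x = V_SG − 1.1. Then 35.9 x² + x − 8.33 = 0, giving x = 0.468 V (positive root), so V_SG = 1.57 V.
I_D = (V_DD − V_SG)/R = (9.43 − 1.57) / 16.7 = 0.471 mA.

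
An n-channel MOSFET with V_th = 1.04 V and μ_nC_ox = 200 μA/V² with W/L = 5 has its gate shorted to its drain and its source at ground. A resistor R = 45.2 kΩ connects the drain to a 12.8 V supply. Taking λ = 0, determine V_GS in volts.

V_GS = 1.74 V

With gate tied to drain, V_GS = V_DS ≥ V_GS − V_th, so the device is in saturation.
k_n = μ_nC_ox · (W/L) = 1 mA/V².
KCL at the drain: ½ k_n (V_GS − V_th)² = (V_DD − V_GS)/R.
Let x = V_GS − 1.04. Then 22.6 x² + x − 11.76 = 0, giving x = 0.7 V (positive root), so V_GS = 1.74 V.
I_D = (V_DD − V_GS)/R = (12.8 − 1.74) / 45.2 = 0.245 mA.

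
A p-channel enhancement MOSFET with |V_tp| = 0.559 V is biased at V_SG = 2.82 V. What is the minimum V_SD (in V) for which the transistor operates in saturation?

V_SD,sat = 2.26 V

The boundary between triode and saturation is V_SD = V_SG − |V_tp| = V_ov.
V_ov = 2.82 − 0.559 = 2.26 V.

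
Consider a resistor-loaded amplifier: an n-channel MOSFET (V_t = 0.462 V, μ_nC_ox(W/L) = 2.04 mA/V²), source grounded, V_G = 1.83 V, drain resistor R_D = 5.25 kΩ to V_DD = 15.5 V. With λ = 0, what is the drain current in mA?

I_D = 1.91 mA

V_GS = V_G = 1.83 V, so V_ov = 1.83 − 0.462 = 1.37 V.
Assume saturation: I_D = ½ k_n V_ov² = 0.5 × 2.04 × 1.37² = 1.91 mA, giving V_DS = V_DD − I_D R_D = 15.5 − 1.91 × 5.25 = 5.48 V.
V_DS = 5.48 V ≥ V_ov = 1.37 V, confirming saturation.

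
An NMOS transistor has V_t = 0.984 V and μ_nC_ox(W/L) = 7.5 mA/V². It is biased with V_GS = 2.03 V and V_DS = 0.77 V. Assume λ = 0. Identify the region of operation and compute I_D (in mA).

Triode; I_D = 3.82 mA

V_ov = V_GS − V_t = 2.03 − 0.984 = 1.05 V.
Since V_DS = 0.77 V < V_ov = 1.05 V, the device is in the triode region.
I_D = k_n [V_ov · V_DS − ½ V_DS²] = 7.5 × [1.05 × 0.77 − 0.5 × 0.77²] = 3.82 mA.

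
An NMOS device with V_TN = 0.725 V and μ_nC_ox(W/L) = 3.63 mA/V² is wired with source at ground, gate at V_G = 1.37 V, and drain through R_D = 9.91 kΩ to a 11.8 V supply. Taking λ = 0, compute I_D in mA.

I_D = 0.755 mA

V_GS = V_G = 1.37 V, so V_ov = 1.37 − 0.725 = 0.645 V.
Assume saturation: I_D = ½ k_n V_ov² = 0.5 × 3.63 × 0.645² = 0.755 mA, giving V_DS = V_DD − I_D R_D = 11.8 − 0.755 × 9.91 = 4.32 V.
V_DS = 4.32 V ≥ V_ov = 0.645 V, confirming saturation.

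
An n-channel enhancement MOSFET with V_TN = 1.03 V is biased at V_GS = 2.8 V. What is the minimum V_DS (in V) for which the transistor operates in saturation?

V_DS,sat = 1.77 V

The boundary between triode and saturation is V_DS = V_GS − V_TN = V_ov.
V_ov = 2.8 − 1.03 = 1.77 V.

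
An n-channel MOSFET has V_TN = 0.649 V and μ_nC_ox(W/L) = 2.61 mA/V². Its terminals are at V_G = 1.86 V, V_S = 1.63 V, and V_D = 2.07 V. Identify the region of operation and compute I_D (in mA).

V_GS = V_G − V_S = 1.86 − 1.63 = 0.23 V; V_DS = V_D − V_S = 2.07 − 1.63 = 0.44 V.
V_GS = 0.23 V < V_TN = 0.649 V, so the transistor is in cutoff.

Cutoff; I_D = 0 mA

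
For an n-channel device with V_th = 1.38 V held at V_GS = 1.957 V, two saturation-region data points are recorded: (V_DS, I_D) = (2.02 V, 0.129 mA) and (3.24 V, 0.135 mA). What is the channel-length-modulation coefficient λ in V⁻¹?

With V_GS fixed, I_D ∝ (1 + λ V_DS) in saturation, so I_D2/I_D1 = (1 + λ V_DS2)/(1 + λ V_DS1).
0.135/0.129 = 1.047 = (1 + 3.24 λ)/(1 + 2.02 λ).
Solving: λ (I_D1 V_DS2 − I_D2 V_DS1) = I_D2 − I_D1, so λ = (0.135 − 0.129) / (0.129 × 3.24 − 0.135 × 2.02) = 0.006 / 0.145 = 0.0413 V⁻¹.

λ = 0.0413 V⁻¹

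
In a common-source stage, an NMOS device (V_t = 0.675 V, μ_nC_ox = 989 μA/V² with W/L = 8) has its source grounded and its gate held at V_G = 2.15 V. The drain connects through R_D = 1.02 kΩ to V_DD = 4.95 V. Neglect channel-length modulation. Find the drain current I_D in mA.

V_GS = V_G = 2.15 V, so V_ov = 2.15 − 0.675 = 1.47 V.
k_n = μ_nC_ox · (W/L) = 7.912 mA/V².
Assume saturation: I_D = ½ k_n V_ov² = 0.5 × 7.912 × 1.47² = 8.61 mA, giving V_DS = V_DD − I_D R_D = 4.95 − 8.61 × 1.02 = -3.83 V.
But -3.83 V < V_ov = 1.47 V, so the device is actually in triode.
In triode I_D = k_n[V_ov V_DS − ½ V_DS²] and I_D = (V_DD − V_DS)/R_D. Equating: 4.04 V_DS² − 12.9 V_DS + 4.95 = 0, giving V_DS = 0.446 V (the root below V_ov).
I_D = (4.95 − 0.446) / 1.02 = 4.42 mA.

I_D = 4.42 mA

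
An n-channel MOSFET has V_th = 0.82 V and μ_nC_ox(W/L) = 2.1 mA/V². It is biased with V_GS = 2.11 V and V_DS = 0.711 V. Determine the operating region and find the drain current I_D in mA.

Triode; I_D = 1.40 mA

V_ov = V_GS − V_th = 2.11 − 0.82 = 1.29 V.
Since V_DS = 0.711 V < V_ov = 1.29 V, the device is in the triode region.
I_D = k_n [V_ov · V_DS − ½ V_DS²] = 2.1 × [1.29 × 0.711 − 0.5 × 0.711²] = 1.4 mA.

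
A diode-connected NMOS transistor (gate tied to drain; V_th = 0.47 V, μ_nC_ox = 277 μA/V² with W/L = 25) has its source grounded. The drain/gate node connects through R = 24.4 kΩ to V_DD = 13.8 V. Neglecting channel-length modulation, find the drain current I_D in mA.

I_D = 0.530 mA

With gate tied to drain, V_GS = V_DS ≥ V_GS − V_th, so the device is in saturation.
k_n = μ_nC_ox · (W/L) = 6.925 mA/V².
KCL at the drain: ½ k_n (V_GS − V_th)² = (V_DD − V_GS)/R.
Let x = V_GS − 0.47. Then 84.5 x² + x − 13.33 = 0, giving x = 0.391 V (positive root), so V_GS = 0.861 V.
I_D = (V_DD − V_GS)/R = (13.8 − 0.861) / 24.4 = 0.53 mA.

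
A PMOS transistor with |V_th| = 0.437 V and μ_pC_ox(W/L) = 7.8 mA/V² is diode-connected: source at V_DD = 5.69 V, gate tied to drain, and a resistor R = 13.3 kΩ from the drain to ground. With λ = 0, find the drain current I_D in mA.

With gate tied to drain, V_SG = V_SD ≥ V_SG − |V_th|, so the device is in saturation.
KCL at the drain: ½ k_p (V_SG − |V_th|)² = (V_DD − V_SG)/R.
Let x = V_SG − 0.437. Then 51.9 x² + x − 5.253 = 0, giving x = 0.309 V (positive root), so V_SG = 0.746 V.
I_D = (V_DD − V_SG)/R = (5.69 − 0.746) / 13.3 = 0.372 mA.

I_D = 0.372 mA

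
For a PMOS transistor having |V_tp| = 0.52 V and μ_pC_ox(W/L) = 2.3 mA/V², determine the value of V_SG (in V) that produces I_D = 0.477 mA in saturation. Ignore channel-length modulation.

V_SG = 1.16 V

In saturation I_D = ½ k_p (V_SG − |V_tp|)², so V_SG − |V_tp| = √(2 I_D / k_p) = √(2 × 0.477 / 2.3) = 0.644 V.
V_SG = 0.52 + 0.644 = 1.16 V.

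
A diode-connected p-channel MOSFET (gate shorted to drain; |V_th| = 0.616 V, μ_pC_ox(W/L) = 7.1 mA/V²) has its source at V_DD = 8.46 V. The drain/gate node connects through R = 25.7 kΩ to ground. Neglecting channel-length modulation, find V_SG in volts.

With gate tied to drain, V_SG = V_SD ≥ V_SG − |V_th|, so the device is in saturation.
KCL at the drain: ½ k_p (V_SG − |V_th|)² = (V_DD − V_SG)/R.
Let x = V_SG − 0.616. Then 91.2 x² + x − 7.844 = 0, giving x = 0.288 V (positive root), so V_SG = 0.904 V.
I_D = (V_DD − V_SG)/R = (8.46 − 0.904) / 25.7 = 0.294 mA.

V_SG = 0.904 V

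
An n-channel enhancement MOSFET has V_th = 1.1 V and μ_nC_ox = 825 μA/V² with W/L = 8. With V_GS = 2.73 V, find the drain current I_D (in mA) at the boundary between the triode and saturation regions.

At the boundary V_DS = V_ov = V_GS − V_th = 2.73 − 1.1 = 1.63 V.
k_n = μ_nC_ox · (W/L) = 6.6 mA/V².
I_D = ½ k_n V_ov² = 0.5 × 6.6 × 1.63² = 8.77 mA.

I_D = 8.77 mA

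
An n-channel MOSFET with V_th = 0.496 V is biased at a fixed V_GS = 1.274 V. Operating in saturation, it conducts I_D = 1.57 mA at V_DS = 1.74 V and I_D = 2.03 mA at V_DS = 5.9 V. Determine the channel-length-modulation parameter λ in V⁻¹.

With V_GS fixed, I_D ∝ (1 + λ V_DS) in saturation, so I_D2/I_D1 = (1 + λ V_DS2)/(1 + λ V_DS1).
2.03/1.57 = 1.293 = (1 + 5.9 λ)/(1 + 1.74 λ).
Solving: λ (I_D1 V_DS2 − I_D2 V_DS1) = I_D2 − I_D1, so λ = (2.03 − 1.57) / (1.57 × 5.9 − 2.03 × 1.74) = 0.46 / 5.73 = 0.0803 V⁻¹.

λ = 0.0803 V⁻¹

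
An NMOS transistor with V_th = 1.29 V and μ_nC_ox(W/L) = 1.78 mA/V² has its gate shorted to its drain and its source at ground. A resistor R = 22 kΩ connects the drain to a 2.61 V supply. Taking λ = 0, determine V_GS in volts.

V_GS = 1.53 V

With gate tied to drain, V_GS = V_DS ≥ V_GS − V_th, so the device is in saturation.
KCL at the drain: ½ k_n (V_GS − V_th)² = (V_DD − V_GS)/R.
Let x = V_GS − 1.29. Then 19.6 x² + x − 1.32 = 0, giving x = 0.235 V (positive root), so V_GS = 1.53 V.
I_D = (V_DD − V_GS)/R = (2.61 − 1.53) / 22 = 0.0493 mA.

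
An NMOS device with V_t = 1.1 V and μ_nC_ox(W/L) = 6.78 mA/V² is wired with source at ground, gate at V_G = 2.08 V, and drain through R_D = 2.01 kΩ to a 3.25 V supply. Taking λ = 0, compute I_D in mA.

I_D = 1.49 mA

V_GS = V_G = 2.08 V, so V_ov = 2.08 − 1.1 = 0.98 V.
Assume saturation: I_D = ½ k_n V_ov² = 0.5 × 6.78 × 0.98² = 3.26 mA, giving V_DS = V_DD − I_D R_D = 3.25 − 3.26 × 2.01 = -3.29 V.
But -3.29 V < V_ov = 0.98 V, so the device is actually in triode.
In triode I_D = k_n[V_ov V_DS − ½ V_DS²] and I_D = (V_DD − V_DS)/R_D. Equating: 6.81 V_DS² − 14.36 V_DS + 3.25 = 0, giving V_DS = 0.258 V (the root below V_ov).
I_D = (3.25 − 0.258) / 2.01 = 1.49 mA.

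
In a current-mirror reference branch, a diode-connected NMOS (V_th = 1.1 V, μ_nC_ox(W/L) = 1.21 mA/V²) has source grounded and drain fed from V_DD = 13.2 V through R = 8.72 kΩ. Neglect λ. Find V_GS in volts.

V_GS = 2.52 V

With gate tied to drain, V_GS = V_DS ≥ V_GS − V_th, so the device is in saturation.
KCL at the drain: ½ k_n (V_GS − V_th)² = (V_DD − V_GS)/R.
Let x = V_GS − 1.1. Then 5.28 x² + x − 12.1 = 0, giving x = 1.42 V (positive root), so V_GS = 2.52 V.
I_D = (V_DD − V_GS)/R = (13.2 − 2.52) / 8.72 = 1.22 mA.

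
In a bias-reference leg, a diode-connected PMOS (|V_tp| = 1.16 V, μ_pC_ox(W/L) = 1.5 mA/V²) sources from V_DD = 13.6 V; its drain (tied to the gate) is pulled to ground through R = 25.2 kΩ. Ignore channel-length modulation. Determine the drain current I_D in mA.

With gate tied to drain, V_SG = V_SD ≥ V_SG − |V_tp|, so the device is in saturation.
KCL at the drain: ½ k_p (V_SG − |V_tp|)² = (V_DD − V_SG)/R.
Let x = V_SG − 1.16. Then 18.9 x² + x − 12.44 = 0, giving x = 0.785 V (positive root), so V_SG = 1.95 V.
I_D = (V_DD − V_SG)/R = (13.6 − 1.95) / 25.2 = 0.462 mA.

I_D = 0.462 mA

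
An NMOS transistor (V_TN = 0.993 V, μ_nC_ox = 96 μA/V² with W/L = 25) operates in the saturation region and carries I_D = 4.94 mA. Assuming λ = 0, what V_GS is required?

V_GS = 3.02 V

k_n = μ_nC_ox · (W/L) = 2.4 mA/V².
In saturation I_D = ½ k_n (V_GS − V_TN)², so V_GS − V_TN = √(2 I_D / k_n) = √(2 × 4.94 / 2.4) = 2.03 V.
V_GS = 0.993 + 2.03 = 3.02 V.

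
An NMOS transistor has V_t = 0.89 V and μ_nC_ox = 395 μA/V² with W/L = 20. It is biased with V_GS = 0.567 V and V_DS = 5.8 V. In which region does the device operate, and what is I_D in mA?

V_GS = 0.567 V < V_t = 0.89 V, so the transistor is in cutoff.

Cutoff; I_D = 0 mA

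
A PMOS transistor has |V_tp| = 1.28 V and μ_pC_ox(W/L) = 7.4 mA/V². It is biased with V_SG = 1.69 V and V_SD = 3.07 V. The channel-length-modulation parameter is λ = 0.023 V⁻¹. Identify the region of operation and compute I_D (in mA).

V_ov = V_SG − |V_tp| = 1.69 − 1.28 = 0.41 V.
Since V_SD = 3.07 V ≥ V_ov = 0.41 V, the device is in saturation.
I_D = ½ k_p V_ov² (1 + λ V_SD) = 0.5 × 7.4 × 0.41² × (1 + 0.023 × 3.07) = 0.666 mA.

Saturation; I_D = 0.666 mA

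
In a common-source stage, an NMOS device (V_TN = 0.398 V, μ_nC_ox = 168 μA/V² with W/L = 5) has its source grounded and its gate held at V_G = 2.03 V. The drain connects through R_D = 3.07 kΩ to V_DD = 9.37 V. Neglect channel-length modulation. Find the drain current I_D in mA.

I_D = 1.12 mA

V_GS = V_G = 2.03 V, so V_ov = 2.03 − 0.398 = 1.63 V.
k_n = μ_nC_ox · (W/L) = 0.84 mA/V².
Assume saturation: I_D = ½ k_n V_ov² = 0.5 × 0.84 × 1.63² = 1.12 mA, giving V_DS = V_DD − I_D R_D = 9.37 − 1.12 × 3.07 = 5.94 V.
V_DS = 5.94 V ≥ V_ov = 1.63 V, confirming saturation.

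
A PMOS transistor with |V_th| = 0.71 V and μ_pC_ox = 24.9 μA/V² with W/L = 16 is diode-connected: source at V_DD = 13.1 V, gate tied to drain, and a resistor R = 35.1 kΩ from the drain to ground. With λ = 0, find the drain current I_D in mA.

With gate tied to drain, V_SG = V_SD ≥ V_SG − |V_th|, so the device is in saturation.
k_p = μ_pC_ox · (W/L) = 0.3984 mA/V².
KCL at the drain: ½ k_p (V_SG − |V_th|)² = (V_DD − V_SG)/R.
Let x = V_SG − 0.71. Then 6.99 x² + x − 12.39 = 0, giving x = 1.26 V (positive root), so V_SG = 1.97 V.
I_D = (V_DD − V_SG)/R = (13.1 − 1.97) / 35.1 = 0.317 mA.

I_D = 0.317 mA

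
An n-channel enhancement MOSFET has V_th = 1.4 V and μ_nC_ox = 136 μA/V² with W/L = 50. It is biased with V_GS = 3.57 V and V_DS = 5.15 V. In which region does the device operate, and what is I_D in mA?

Saturation; I_D = 16.0 mA

k_n = μ_nC_ox · (W/L) = 6.8 mA/V².
V_ov = V_GS − V_th = 3.57 − 1.4 = 2.17 V.
Since V_DS = 5.15 V ≥ V_ov = 2.17 V, the device is in saturation.
I_D = ½ k_n V_ov² = 0.5 × 6.8 × 2.17² = 16 mA.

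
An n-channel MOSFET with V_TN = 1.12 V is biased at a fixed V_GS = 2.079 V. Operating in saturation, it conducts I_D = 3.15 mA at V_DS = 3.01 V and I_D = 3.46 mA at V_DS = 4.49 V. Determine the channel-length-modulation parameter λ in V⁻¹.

λ = 0.0831 V⁻¹

With V_GS fixed, I_D ∝ (1 + λ V_DS) in saturation, so I_D2/I_D1 = (1 + λ V_DS2)/(1 + λ V_DS1).
3.46/3.15 = 1.098 = (1 + 4.49 λ)/(1 + 3.01 λ).
Solving: λ (I_D1 V_DS2 − I_D2 V_DS1) = I_D2 − I_D1, so λ = (3.46 − 3.15) / (3.15 × 4.49 − 3.46 × 3.01) = 0.31 / 3.73 = 0.0831 V⁻¹.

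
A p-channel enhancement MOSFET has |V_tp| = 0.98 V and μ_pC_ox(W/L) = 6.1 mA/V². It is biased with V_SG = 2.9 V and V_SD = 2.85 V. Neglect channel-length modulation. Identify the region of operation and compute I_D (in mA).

V_ov = V_SG − |V_tp| = 2.9 − 0.98 = 1.92 V.
Since V_SD = 2.85 V ≥ V_ov = 1.92 V, the device is in saturation.
I_D = ½ k_p V_ov² = 0.5 × 6.1 × 1.92² = 11.2 mA.

Saturation; I_D = 11.2 mA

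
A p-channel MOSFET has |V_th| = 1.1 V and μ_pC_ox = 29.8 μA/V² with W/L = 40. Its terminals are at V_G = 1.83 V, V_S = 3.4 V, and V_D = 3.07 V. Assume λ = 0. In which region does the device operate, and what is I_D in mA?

V_SG = V_S − V_G = 3.4 − 1.83 = 1.57 V; V_SD = V_S − V_D = 3.4 − 3.07 = 0.33 V.
k_p = μ_pC_ox · (W/L) = 1.192 mA/V².
V_ov = V_SG − |V_th| = 1.57 − 1.1 = 0.47 V.
Since V_SD = 0.33 V < V_ov = 0.47 V, the device is in the triode region.
I_D = k_p [V_ov · V_SD − ½ V_SD²] = 1.192 × [0.47 × 0.33 − 0.5 × 0.33²] = 0.12 mA.

Triode; I_D = 0.120 mA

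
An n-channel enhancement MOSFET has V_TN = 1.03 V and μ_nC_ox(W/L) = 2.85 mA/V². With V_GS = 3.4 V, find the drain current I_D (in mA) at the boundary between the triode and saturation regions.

I_D = 8.00 mA

At the boundary V_DS = V_ov = V_GS − V_TN = 3.4 − 1.03 = 2.37 V.
I_D = ½ k_n V_ov² = 0.5 × 2.85 × 2.37² = 8 mA.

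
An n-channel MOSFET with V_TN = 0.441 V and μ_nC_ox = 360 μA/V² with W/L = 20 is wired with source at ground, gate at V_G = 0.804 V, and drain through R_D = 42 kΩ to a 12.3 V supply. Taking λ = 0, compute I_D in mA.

I_D = 0.290 mA

V_GS = V_G = 0.804 V, so V_ov = 0.804 − 0.441 = 0.363 V.
k_n = μ_nC_ox · (W/L) = 7.2 mA/V².
Assume saturation: I_D = ½ k_n V_ov² = 0.5 × 7.2 × 0.363² = 0.474 mA, giving V_DS = V_DD − I_D R_D = 12.3 − 0.474 × 42 = -7.62 V.
But -7.62 V < V_ov = 0.363 V, so the device is actually in triode.
In triode I_D = k_n[V_ov V_DS − ½ V_DS²] and I_D = (V_DD − V_DS)/R_D. Equating: 151 V_DS² − 110.8 V_DS + 12.3 = 0, giving V_DS = 0.136 V (the root below V_ov).
I_D = (12.3 − 0.136) / 42 = 0.29 mA.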